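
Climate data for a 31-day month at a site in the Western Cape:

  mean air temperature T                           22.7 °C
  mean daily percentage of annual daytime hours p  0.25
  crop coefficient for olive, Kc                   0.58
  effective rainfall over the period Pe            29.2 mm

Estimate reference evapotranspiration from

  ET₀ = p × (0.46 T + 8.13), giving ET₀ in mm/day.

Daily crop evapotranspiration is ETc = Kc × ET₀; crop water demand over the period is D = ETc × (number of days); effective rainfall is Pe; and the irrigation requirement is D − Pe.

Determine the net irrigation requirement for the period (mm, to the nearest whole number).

54 mm

ET₀ = 0.25 × (0.46 × 22.7 + 8.13) = 0.25 × 18.572 = 4.6430 mm/d
ETc = Kc × ET₀ = 0.58 × 4.6430 = 2.6929 mm/d
Crop demand D = ETc × 31 d = 2.6929 × 31 = 83.480 mm
D − Pe = 83.480 − 29.2 = 54.280 mm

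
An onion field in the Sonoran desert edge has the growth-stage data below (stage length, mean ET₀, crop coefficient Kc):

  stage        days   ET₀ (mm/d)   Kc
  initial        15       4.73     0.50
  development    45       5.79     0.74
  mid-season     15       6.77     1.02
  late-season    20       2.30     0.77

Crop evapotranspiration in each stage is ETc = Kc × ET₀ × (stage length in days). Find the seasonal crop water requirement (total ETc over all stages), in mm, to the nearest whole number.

initial: 0.50 × 4.73 × 15 = 35.48 mm
development: 0.74 × 5.79 × 45 = 192.81 mm
mid-season: 1.02 × 6.77 × 15 = 103.58 mm
late-season: 0.77 × 2.30 × 20 = 35.42 mm
Seasonal total = 367.29 mm

367 mm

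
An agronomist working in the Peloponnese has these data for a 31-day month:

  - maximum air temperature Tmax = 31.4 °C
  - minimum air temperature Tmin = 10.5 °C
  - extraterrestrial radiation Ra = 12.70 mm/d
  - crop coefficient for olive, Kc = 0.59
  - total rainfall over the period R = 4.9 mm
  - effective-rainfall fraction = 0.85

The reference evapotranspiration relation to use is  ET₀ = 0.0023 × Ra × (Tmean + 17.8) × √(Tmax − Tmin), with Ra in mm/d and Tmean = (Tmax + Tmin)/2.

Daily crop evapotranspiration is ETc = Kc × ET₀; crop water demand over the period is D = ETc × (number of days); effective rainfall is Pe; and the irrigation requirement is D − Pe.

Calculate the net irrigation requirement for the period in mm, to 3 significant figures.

90.5 mm

Tmean = (31.4 + 10.5)/2 = 20.95 °C
ET₀ = 0.0023 × 12.70 × (20.95 + 17.8) × √20.9 = 0.0023 × 12.70 × 38.75 × 4.5717 = 5.1747 mm/d
ETc = Kc × ET₀ = 0.59 × 5.1747 = 3.0531 mm/d
Crop demand D = ETc × 31 d = 3.0531 × 31 = 94.646 mm
Pe = 0.85 × 4.9 = 4.165 mm
D − Pe = 94.646 − 4.165 = 90.481 mm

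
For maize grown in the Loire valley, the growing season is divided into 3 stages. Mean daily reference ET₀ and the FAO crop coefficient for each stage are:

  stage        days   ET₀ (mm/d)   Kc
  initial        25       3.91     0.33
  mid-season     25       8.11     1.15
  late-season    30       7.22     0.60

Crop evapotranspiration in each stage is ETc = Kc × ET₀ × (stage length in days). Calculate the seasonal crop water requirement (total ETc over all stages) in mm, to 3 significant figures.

395 mm

initial: 0.33 × 3.91 × 25 = 32.26 mm
mid-season: 1.15 × 8.11 × 25 = 233.16 mm
late-season: 0.60 × 7.22 × 30 = 129.96 mm
Seasonal total = 395.38 mm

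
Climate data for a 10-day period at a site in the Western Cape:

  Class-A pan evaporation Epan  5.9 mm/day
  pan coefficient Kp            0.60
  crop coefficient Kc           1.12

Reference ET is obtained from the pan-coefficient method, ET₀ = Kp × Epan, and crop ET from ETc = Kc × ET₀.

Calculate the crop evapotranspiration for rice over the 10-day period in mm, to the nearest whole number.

40 mm

ET₀ = 0.60 × 5.9 = 3.5400 mm/d
ETc = Kc × ET₀ = 1.12 × 3.5400 = 3.9648 mm/d
Over 10 days: 3.9648 × 10 = 39.648 mm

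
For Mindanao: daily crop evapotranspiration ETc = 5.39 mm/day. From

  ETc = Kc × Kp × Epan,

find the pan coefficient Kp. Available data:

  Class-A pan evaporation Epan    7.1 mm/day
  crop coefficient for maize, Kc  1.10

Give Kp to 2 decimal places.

0.69

ETc = Kc × Kp × Epan  ⇒  Kp = ETc / (Kc × Epan)
Kp = 5.39 / (1.10 × 7.1) = 5.39 / 7.810 = 0.6901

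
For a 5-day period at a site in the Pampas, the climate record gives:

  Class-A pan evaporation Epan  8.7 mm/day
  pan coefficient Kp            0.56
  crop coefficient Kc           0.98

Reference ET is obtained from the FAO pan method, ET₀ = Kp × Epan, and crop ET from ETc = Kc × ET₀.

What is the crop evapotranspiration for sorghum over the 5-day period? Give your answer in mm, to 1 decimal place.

23.9 mm

ET₀ = 0.56 × 8.7 = 4.8720 mm/d
ETc = Kc × ET₀ = 0.98 × 4.8720 = 4.7746 mm/d
Over 5 days: 4.7746 × 5 = 23.873 mm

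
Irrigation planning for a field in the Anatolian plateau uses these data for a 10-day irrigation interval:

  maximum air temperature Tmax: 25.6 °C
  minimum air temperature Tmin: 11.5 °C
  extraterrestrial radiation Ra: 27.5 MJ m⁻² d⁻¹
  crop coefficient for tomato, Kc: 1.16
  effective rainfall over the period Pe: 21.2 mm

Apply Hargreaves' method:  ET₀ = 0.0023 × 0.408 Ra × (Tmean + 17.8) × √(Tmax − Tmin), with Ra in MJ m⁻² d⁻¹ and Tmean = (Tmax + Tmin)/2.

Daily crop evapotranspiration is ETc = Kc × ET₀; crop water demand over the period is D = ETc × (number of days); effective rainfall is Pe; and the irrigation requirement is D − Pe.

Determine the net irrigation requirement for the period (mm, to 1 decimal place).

19.7 mm

Tmean = (25.6 + 11.5)/2 = 18.55 °C
0.408 Ra = 0.408 × 27.5 = 11.2200 mm/d equivalent
ET₀ = 0.0023 × 11.2200 × (18.55 + 17.8) × √14.1 = 0.0023 × 11.2200 × 36.35 × 3.7550 = 3.5224 mm/d
ETc = Kc × ET₀ = 1.16 × 3.5224 = 4.0860 mm/d
Crop demand D = ETc × 10 d = 4.0860 × 10 = 40.860 mm
D − Pe = 40.860 − 21.2 = 19.660 mm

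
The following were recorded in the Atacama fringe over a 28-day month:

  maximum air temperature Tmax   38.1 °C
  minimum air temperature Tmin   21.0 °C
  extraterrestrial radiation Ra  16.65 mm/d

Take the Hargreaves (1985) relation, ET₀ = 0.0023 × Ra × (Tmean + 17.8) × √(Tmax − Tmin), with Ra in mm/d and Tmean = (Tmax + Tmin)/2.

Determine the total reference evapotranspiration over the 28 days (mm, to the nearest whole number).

Tmean = (38.1 + 21.0)/2 = 29.55 °C
ET₀ = 0.0023 × 16.65 × (29.55 + 17.8) × √17.1 = 0.0023 × 16.65 × 47.35 × 4.1352 = 7.4982 mm/d
Over 28 days: 7.4982 × 28 = 209.950 mm

210 mm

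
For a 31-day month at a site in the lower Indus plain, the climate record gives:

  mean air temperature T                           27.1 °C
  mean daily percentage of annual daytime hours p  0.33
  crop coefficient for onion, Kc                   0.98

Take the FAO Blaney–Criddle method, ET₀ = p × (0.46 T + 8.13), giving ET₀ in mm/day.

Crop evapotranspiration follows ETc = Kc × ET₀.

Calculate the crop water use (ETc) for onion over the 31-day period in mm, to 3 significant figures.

206 mm

ET₀ = 0.33 × (0.46 × 27.1 + 8.13) = 0.33 × 20.596 = 6.7967 mm/d
ETc = Kc × ET₀ = 0.98 × 6.7967 = 6.6608 mm/d
Over 31 days: 6.6608 × 31 = 206.485 mm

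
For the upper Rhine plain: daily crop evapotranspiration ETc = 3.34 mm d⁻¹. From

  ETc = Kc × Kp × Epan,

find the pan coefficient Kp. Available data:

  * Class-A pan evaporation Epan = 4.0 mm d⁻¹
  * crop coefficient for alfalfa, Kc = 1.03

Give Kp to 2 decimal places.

ETc = Kc × Kp × Epan  ⇒  Kp = ETc / (Kc × Epan)
Kp = 3.34 / (1.03 × 4.0) = 3.34 / 4.120 = 0.8107

0.81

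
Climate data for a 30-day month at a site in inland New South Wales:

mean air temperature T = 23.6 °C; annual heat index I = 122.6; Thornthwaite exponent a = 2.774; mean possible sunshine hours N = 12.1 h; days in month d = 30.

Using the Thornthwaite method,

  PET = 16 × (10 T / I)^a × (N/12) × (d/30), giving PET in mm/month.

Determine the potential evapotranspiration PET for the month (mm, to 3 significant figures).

10T/I = 10 × 23.6 / 122.6 = 1.9250
(10T/I)^a = 1.9250^2.774 = 6.1519
Uncorrected PET = 16 × 6.1519 = 98.430 mm
Correction = (N/12)(d/30) = (12.1/12)(30/30) = 1.0083
PET = 98.430 × 1.0083 = 99.247 mm/month

99.2 mm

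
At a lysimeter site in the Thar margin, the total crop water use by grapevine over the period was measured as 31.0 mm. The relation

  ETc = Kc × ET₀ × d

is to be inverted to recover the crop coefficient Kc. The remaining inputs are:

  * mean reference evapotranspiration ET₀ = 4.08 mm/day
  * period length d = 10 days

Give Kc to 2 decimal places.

0.76

ETc = Kc × ET₀ × d  ⇒  Kc = ETc / (ET₀ × d)
Kc = 31.0 / (4.08 × 10) = 31.0 / 40.80 = 0.7598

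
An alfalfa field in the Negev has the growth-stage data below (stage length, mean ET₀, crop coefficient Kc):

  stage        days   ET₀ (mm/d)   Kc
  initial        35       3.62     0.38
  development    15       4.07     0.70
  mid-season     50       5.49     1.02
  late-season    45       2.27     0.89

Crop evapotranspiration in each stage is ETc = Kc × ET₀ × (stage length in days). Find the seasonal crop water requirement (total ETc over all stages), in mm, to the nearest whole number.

462 mm

initial: 0.38 × 3.62 × 35 = 48.15 mm
development: 0.70 × 4.07 × 15 = 42.74 mm
mid-season: 1.02 × 5.49 × 50 = 279.99 mm
late-season: 0.89 × 2.27 × 45 = 90.91 mm
Seasonal total = 461.79 mm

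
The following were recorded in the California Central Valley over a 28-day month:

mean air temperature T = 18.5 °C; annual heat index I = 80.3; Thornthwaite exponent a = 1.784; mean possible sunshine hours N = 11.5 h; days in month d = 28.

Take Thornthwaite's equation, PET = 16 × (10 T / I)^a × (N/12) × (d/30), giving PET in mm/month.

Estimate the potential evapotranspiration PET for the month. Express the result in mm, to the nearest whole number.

10T/I = 10 × 18.5 / 80.3 = 2.3039
(10T/I)^a = 2.3039^1.784 = 4.4324
Uncorrected PET = 16 × 4.4324 = 70.918 mm
Correction = (N/12)(d/30) = (11.5/12)(28/30) = 0.8944
PET = 70.918 × 0.8944 = 63.429 mm/month

63 mm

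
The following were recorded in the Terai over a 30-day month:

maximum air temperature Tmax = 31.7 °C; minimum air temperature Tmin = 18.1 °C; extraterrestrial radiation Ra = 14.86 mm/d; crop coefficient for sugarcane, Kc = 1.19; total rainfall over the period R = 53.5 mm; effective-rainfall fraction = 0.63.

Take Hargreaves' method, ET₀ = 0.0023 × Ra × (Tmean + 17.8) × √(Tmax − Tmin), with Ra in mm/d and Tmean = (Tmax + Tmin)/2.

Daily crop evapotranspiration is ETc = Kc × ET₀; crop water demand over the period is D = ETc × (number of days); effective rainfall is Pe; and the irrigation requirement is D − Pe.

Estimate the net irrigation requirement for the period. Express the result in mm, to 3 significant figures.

Tmean = (31.7 + 18.1)/2 = 24.90 °C
ET₀ = 0.0023 × 14.86 × (24.90 + 17.8) × √13.6 = 0.0023 × 14.86 × 42.70 × 3.6878 = 5.3820 mm/d
ETc = Kc × ET₀ = 1.19 × 5.3820 = 6.4046 mm/d
Crop demand D = ETc × 30 d = 6.4046 × 30 = 192.138 mm
Pe = 0.63 × 53.5 = 33.705 mm
D − Pe = 192.138 − 33.705 = 158.433 mm

158 mm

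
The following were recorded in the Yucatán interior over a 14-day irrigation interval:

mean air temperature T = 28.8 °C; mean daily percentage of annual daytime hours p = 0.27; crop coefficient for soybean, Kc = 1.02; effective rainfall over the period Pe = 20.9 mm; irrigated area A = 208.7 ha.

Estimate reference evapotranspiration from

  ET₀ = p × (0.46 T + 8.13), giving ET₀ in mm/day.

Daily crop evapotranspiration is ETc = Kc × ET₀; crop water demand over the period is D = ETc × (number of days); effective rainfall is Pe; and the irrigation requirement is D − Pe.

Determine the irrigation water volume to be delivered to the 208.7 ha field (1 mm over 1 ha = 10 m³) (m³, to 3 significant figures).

128000 m³

ET₀ = 0.27 × (0.46 × 28.8 + 8.13) = 0.27 × 21.378 = 5.7721 mm/d
ETc = Kc × ET₀ = 1.02 × 5.7721 = 5.8875 mm/d
Crop demand D = ETc × 14 d = 5.8875 × 14 = 82.425 mm
D − Pe = 82.425 − 20.9 = 61.525 mm
Volume = 61.525 mm × 208.7 ha × 10 = 128402.7 m³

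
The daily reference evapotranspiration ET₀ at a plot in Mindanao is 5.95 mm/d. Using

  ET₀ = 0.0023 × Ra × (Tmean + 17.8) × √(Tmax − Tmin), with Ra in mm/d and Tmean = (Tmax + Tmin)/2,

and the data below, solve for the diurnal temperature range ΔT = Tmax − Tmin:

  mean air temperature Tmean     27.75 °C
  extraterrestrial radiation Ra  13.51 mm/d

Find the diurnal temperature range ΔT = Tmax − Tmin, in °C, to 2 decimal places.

17.67 °C

√ΔT = ET₀ / [0.0023 × Ra × (Tmean+17.8)] = 5.95 / (0.0023 × 13.51 × 45.55) = 4.2038
ΔT = 4.2038² = 17.672 °C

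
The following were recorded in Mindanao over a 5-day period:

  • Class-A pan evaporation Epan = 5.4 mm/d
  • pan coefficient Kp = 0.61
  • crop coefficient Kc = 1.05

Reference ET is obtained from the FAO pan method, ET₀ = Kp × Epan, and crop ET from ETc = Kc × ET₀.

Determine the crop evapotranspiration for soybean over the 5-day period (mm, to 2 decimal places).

17.29 mm

ET₀ = 0.61 × 5.4 = 3.2940 mm/d
ETc = Kc × ET₀ = 1.05 × 3.2940 = 3.4587 mm/d
Over 5 days: 3.4587 × 5 = 17.294 mm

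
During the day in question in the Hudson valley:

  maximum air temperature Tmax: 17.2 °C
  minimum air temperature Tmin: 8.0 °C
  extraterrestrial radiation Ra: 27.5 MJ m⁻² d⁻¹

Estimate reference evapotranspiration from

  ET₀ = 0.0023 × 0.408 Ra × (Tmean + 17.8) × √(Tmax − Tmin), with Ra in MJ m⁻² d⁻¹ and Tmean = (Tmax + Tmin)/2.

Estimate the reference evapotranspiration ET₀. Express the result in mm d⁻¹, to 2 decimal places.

Tmean = (17.2 + 8.0)/2 = 12.60 °C
0.408 Ra = 0.408 × 27.5 = 11.2200 mm/d equivalent
ET₀ = 0.0023 × 11.2200 × (12.60 + 17.8) × √9.2 = 0.0023 × 11.2200 × 30.40 × 3.0332 = 2.3796 mm/d

2.38 mm d⁻¹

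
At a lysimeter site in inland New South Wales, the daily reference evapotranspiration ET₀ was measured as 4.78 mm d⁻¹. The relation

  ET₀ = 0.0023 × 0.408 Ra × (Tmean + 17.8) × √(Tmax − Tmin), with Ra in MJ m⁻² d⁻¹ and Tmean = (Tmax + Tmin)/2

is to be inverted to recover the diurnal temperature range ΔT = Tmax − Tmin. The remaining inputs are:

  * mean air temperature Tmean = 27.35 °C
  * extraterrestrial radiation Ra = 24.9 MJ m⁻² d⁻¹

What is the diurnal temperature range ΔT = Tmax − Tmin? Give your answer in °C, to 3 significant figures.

√ΔT = ET₀ / [0.0023 × 0.408 × Ra × (Tmean+17.8)] = 4.78 / (0.0023 × 10.1592 × 45.15) = 4.5309
ΔT = 4.5309² = 20.529 °C

20.5 °C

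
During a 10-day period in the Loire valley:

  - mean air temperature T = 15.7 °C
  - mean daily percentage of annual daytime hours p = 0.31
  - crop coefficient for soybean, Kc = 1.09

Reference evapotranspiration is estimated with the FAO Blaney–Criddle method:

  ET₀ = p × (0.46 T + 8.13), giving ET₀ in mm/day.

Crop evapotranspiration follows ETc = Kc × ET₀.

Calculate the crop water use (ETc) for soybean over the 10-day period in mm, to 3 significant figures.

ET₀ = 0.31 × (0.46 × 15.7 + 8.13) = 0.31 × 15.352 = 4.7591 mm/d
ETc = Kc × ET₀ = 1.09 × 4.7591 = 5.1874 mm/d
Over 10 days: 5.1874 × 10 = 51.874 mm

51.9 mm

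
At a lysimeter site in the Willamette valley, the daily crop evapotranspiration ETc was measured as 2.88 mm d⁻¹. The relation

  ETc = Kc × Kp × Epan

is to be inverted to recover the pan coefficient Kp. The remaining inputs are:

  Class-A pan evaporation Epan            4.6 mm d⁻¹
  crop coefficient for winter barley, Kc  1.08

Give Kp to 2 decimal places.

ETc = Kc × Kp × Epan  ⇒  Kp = ETc / (Kc × Epan)
Kp = 2.88 / (1.08 × 4.6) = 2.88 / 4.968 = 0.5797

0.58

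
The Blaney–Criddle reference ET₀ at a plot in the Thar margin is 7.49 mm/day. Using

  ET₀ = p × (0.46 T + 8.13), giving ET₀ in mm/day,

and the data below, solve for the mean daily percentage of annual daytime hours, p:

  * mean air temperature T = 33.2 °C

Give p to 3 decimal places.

0.320

p = ET₀ / (0.46 T + 8.13) = 7.49 / (0.46 × 33.2 + 8.13) = 7.49 / 23.402 = 0.3201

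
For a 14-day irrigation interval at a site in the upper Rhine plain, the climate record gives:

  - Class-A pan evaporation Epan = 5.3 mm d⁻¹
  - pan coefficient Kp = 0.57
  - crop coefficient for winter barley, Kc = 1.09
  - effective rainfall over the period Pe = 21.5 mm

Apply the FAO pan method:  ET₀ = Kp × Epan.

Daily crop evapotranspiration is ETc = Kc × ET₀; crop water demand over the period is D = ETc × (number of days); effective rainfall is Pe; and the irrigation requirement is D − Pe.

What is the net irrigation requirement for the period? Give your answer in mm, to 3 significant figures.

24.6 mm

ET₀ = 0.57 × 5.3 = 3.0210 mm/d
ETc = Kc × ET₀ = 1.09 × 3.0210 = 3.2929 mm/d
Crop demand D = ETc × 14 d = 3.2929 × 14 = 46.101 mm
D − Pe = 46.101 − 21.5 = 24.601 mm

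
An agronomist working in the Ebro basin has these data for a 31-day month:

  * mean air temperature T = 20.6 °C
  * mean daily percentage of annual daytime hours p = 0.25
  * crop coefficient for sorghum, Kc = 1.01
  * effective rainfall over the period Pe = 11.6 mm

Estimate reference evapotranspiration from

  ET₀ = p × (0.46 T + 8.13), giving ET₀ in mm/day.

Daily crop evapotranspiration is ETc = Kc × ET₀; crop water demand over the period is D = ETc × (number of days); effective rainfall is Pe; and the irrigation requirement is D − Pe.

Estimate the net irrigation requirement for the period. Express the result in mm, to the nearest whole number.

126 mm

ET₀ = 0.25 × (0.46 × 20.6 + 8.13) = 0.25 × 17.606 = 4.4015 mm/d
ETc = Kc × ET₀ = 1.01 × 4.4015 = 4.4455 mm/d
Crop demand D = ETc × 31 d = 4.4455 × 31 = 137.811 mm
D − Pe = 137.811 − 11.6 = 126.211 mm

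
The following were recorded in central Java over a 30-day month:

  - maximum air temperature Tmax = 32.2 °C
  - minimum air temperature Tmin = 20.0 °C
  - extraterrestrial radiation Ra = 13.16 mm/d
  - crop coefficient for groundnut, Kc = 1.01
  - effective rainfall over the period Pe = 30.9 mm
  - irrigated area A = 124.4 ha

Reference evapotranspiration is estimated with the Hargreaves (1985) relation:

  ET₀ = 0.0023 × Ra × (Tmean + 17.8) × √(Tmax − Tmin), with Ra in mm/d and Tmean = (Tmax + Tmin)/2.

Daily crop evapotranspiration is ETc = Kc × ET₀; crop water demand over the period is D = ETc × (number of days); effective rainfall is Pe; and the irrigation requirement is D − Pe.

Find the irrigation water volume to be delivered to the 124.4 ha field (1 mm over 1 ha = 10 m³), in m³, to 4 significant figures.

Tmean = (32.2 + 20.0)/2 = 26.10 °C
ET₀ = 0.0023 × 13.16 × (26.10 + 17.8) × √12.2 = 0.0023 × 13.16 × 43.90 × 3.4928 = 4.6411 mm/d
ETc = Kc × ET₀ = 1.01 × 4.6411 = 4.6875 mm/d
Crop demand D = ETc × 30 d = 4.6875 × 30 = 140.625 mm
D − Pe = 140.625 − 30.9 = 109.725 mm
Volume = 109.725 mm × 124.4 ha × 10 = 136497.9 m³

136500 m³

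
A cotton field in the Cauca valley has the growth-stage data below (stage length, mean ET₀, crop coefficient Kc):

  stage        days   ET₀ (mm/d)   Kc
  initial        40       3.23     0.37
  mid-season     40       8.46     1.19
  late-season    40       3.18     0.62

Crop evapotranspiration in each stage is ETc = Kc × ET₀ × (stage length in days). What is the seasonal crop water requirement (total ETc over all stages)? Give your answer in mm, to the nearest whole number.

initial: 0.37 × 3.23 × 40 = 47.80 mm
mid-season: 1.19 × 8.46 × 40 = 402.70 mm
late-season: 0.62 × 3.18 × 40 = 78.86 mm
Seasonal total = 529.36 mm

529 mm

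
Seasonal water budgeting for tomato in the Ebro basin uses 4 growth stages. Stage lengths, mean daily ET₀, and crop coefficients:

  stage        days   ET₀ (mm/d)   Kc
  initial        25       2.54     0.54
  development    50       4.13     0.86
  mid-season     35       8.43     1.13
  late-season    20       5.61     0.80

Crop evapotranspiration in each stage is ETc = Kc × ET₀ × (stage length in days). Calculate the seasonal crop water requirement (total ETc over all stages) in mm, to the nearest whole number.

initial: 0.54 × 2.54 × 25 = 34.29 mm
development: 0.86 × 4.13 × 50 = 177.59 mm
mid-season: 1.13 × 8.43 × 35 = 333.41 mm
late-season: 0.80 × 5.61 × 20 = 89.76 mm
Seasonal total = 635.05 mm

635 mm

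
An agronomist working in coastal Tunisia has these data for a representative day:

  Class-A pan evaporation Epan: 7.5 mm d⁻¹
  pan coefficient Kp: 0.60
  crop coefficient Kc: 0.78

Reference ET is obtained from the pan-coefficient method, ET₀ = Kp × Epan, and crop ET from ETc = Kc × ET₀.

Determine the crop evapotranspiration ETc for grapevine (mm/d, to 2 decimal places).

ET₀ = 0.60 × 7.5 = 4.5000 mm/d
ETc = Kc × ET₀ = 0.78 × 4.5000 = 3.5100 mm/d

3.51 mm/d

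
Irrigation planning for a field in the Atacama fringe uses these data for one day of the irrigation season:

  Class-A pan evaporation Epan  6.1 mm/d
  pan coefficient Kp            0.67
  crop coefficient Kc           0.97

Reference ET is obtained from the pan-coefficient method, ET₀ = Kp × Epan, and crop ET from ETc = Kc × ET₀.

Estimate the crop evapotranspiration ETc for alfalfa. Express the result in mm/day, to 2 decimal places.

ET₀ = 0.67 × 6.1 = 4.0870 mm/d
ETc = Kc × ET₀ = 0.97 × 4.0870 = 3.9644 mm/d

3.96 mm/day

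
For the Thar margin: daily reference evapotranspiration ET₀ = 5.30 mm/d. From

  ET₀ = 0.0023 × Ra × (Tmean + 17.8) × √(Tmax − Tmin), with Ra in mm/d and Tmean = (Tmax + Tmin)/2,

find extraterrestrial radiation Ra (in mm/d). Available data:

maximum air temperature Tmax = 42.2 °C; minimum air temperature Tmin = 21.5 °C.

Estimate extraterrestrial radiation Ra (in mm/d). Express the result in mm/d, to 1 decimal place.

10.2 mm/d

Tmean = 31.85 °C; √ΔT = 4.5497
Ra = ET₀ / [0.0023 × (Tmean+17.8) × √ΔT] = 5.30 / (0.0023 × 49.65 × 4.5497) = 10.201 mm/d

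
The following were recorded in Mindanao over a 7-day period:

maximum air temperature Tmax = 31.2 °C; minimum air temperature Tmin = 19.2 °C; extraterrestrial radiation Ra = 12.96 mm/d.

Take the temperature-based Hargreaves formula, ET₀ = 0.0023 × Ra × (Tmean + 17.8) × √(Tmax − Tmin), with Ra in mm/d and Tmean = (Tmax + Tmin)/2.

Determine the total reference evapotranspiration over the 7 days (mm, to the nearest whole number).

Tmean = (31.2 + 19.2)/2 = 25.20 °C
ET₀ = 0.0023 × 12.96 × (25.20 + 17.8) × √12.0 = 0.0023 × 12.96 × 43.00 × 3.4641 = 4.4401 mm/d
Over 7 days: 4.4401 × 7 = 31.081 mm

31 mm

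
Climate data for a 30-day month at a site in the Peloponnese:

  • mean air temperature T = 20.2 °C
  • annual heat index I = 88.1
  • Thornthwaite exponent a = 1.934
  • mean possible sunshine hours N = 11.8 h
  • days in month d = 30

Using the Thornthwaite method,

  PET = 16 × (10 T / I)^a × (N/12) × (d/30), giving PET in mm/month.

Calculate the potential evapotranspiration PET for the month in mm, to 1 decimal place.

78.3 mm

10T/I = 10 × 20.2 / 88.1 = 2.2928
(10T/I)^a = 2.2928^1.934 = 4.9768
Uncorrected PET = 16 × 4.9768 = 79.629 mm
Correction = (N/12)(d/30) = (11.8/12)(30/30) = 0.9833
PET = 79.629 × 0.9833 = 78.299 mm/month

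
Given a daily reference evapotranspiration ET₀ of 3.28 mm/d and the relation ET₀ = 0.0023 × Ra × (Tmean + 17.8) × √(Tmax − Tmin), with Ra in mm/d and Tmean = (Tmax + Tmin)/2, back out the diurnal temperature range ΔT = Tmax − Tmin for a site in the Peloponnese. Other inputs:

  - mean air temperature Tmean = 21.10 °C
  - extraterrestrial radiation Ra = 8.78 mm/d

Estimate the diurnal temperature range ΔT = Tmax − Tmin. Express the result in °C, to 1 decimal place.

√ΔT = ET₀ / [0.0023 × Ra × (Tmean+17.8)] = 3.28 / (0.0023 × 8.78 × 38.90) = 4.1754
ΔT = 4.1754² = 17.434 °C

17.4 °C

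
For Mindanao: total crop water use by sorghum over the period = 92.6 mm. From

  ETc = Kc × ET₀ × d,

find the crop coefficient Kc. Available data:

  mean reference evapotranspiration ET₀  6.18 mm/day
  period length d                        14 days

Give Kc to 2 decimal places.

ETc = Kc × ET₀ × d  ⇒  Kc = ETc / (ET₀ × d)
Kc = 92.6 / (6.18 × 14) = 92.6 / 86.52 = 1.0703

1.07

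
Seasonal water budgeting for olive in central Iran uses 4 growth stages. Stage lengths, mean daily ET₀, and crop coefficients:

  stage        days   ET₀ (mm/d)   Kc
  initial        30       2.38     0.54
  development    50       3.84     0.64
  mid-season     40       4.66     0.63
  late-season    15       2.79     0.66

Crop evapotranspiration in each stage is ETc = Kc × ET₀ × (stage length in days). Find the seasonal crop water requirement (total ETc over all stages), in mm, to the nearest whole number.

initial: 0.54 × 2.38 × 30 = 38.56 mm
development: 0.64 × 3.84 × 50 = 122.88 mm
mid-season: 0.63 × 4.66 × 40 = 117.43 mm
late-season: 0.66 × 2.79 × 15 = 27.62 mm
Seasonal total = 306.49 mm

306 mm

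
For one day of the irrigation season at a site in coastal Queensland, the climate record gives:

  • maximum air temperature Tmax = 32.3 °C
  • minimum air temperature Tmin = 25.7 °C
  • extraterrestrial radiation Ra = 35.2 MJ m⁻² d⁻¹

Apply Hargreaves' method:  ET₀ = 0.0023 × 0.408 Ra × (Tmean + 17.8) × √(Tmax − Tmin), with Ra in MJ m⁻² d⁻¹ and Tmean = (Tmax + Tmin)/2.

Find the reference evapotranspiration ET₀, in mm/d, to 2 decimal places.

Tmean = (32.3 + 25.7)/2 = 29.00 °C
0.408 Ra = 0.408 × 35.2 = 14.3616 mm/d equivalent
ET₀ = 0.0023 × 14.3616 × (29.00 + 17.8) × √6.6 = 0.0023 × 14.3616 × 46.80 × 2.5690 = 3.9714 mm/d

3.97 mm/d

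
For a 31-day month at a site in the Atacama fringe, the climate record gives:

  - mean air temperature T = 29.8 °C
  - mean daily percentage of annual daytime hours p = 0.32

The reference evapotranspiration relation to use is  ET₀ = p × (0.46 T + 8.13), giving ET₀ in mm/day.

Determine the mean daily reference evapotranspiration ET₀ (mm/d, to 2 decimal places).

6.99 mm/d

ET₀ = 0.32 × (0.46 × 29.8 + 8.13) = 0.32 × 21.838 = 6.9882 mm/d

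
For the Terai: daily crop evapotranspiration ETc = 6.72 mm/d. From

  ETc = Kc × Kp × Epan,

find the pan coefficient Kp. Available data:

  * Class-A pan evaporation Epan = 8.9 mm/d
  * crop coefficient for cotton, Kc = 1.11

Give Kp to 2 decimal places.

0.68

ETc = Kc × Kp × Epan  ⇒  Kp = ETc / (Kc × Epan)
Kp = 6.72 / (1.11 × 8.9) = 6.72 / 9.879 = 0.6802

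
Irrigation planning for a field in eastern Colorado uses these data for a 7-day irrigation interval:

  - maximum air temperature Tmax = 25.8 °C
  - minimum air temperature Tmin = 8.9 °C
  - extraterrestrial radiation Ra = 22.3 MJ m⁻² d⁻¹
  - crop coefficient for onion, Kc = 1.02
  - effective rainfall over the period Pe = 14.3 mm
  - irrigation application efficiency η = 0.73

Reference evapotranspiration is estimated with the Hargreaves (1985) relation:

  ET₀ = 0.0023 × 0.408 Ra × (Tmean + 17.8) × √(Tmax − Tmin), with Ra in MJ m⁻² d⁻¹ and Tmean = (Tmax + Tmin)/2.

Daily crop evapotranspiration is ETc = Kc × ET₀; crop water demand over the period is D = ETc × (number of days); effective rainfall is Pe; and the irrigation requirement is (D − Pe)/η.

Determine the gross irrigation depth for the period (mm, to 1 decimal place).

10.0 mm

Tmean = (25.8 + 8.9)/2 = 17.35 °C
0.408 Ra = 0.408 × 22.3 = 9.0984 mm/d equivalent
ET₀ = 0.0023 × 9.0984 × (17.35 + 17.8) × √16.9 = 0.0023 × 9.0984 × 35.15 × 4.1110 = 3.0239 mm/d
ETc = Kc × ET₀ = 1.02 × 3.0239 = 3.0844 mm/d
Crop demand D = ETc × 7 d = 3.0844 × 7 = 21.591 mm
D − Pe = 21.591 − 14.3 = 7.291 mm
Gross irrigation = 7.291 / 0.73 = 9.988 mm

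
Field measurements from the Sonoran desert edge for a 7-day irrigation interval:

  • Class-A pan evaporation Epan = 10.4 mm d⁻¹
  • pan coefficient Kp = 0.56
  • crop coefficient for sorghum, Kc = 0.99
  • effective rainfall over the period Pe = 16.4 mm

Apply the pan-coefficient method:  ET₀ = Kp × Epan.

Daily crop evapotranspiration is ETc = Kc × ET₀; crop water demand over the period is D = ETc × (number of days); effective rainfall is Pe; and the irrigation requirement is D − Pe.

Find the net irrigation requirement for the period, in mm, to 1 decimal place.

24.0 mm

ET₀ = 0.56 × 10.4 = 5.8240 mm/d
ETc = Kc × ET₀ = 0.99 × 5.8240 = 5.7658 mm/d
Crop demand D = ETc × 7 d = 5.7658 × 7 = 40.361 mm
D − Pe = 40.361 − 16.4 = 23.961 mm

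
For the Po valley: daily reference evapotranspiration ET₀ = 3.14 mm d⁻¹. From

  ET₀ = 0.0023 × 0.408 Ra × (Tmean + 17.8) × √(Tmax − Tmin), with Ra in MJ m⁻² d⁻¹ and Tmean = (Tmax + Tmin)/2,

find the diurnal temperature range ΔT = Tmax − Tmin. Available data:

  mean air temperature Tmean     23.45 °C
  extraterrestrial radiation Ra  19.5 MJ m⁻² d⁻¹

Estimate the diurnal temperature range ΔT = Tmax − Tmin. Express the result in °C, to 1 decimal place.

17.3 °C

√ΔT = ET₀ / [0.0023 × 0.408 × Ra × (Tmean+17.8)] = 3.14 / (0.0023 × 7.9560 × 41.25) = 4.1599
ΔT = 4.1599² = 17.305 °C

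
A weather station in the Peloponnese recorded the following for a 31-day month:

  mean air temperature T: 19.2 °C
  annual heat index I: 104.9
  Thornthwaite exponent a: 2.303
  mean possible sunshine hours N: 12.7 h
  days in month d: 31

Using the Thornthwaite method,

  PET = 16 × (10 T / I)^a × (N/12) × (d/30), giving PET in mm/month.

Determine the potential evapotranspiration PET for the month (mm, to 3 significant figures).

10T/I = 10 × 19.2 / 104.9 = 1.8303
(10T/I)^a = 1.8303^2.303 = 4.0234
Uncorrected PET = 16 × 4.0234 = 64.374 mm
Correction = (N/12)(d/30) = (12.7/12)(31/30) = 1.0936
PET = 64.374 × 1.0936 = 70.399 mm/month

70.4 mm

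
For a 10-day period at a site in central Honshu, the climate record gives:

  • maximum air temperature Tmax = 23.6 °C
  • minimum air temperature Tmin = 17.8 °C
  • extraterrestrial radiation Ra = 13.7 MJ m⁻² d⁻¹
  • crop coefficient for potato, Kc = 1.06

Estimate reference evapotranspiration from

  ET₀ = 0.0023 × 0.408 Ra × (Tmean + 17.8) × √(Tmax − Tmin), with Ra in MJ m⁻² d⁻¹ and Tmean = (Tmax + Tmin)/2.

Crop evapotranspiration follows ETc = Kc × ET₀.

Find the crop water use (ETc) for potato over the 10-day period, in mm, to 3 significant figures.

Tmean = (23.6 + 17.8)/2 = 20.70 °C
0.408 Ra = 0.408 × 13.7 = 5.5896 mm/d equivalent
ET₀ = 0.0023 × 5.5896 × (20.70 + 17.8) × √5.8 = 0.0023 × 5.5896 × 38.50 × 2.4083 = 1.1920 mm/d
ETc = Kc × ET₀ = 1.06 × 1.1920 = 1.2635 mm/d
Over 10 days: 1.2635 × 10 = 12.635 mm

12.6 mm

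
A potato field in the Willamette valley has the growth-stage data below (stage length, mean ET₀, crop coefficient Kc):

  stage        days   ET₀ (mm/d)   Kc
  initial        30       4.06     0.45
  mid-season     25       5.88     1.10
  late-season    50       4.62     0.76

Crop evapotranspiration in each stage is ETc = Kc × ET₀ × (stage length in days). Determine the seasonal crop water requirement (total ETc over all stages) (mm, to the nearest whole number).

392 mm

initial: 0.45 × 4.06 × 30 = 54.81 mm
mid-season: 1.10 × 5.88 × 25 = 161.70 mm
late-season: 0.76 × 4.62 × 50 = 175.56 mm
Seasonal total = 392.07 mm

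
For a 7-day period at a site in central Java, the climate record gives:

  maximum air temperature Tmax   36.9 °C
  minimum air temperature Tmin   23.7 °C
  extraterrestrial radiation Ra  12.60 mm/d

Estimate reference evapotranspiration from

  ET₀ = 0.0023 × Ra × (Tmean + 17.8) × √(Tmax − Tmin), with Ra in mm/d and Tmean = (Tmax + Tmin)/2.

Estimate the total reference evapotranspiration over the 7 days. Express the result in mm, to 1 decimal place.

Tmean = (36.9 + 23.7)/2 = 30.30 °C
ET₀ = 0.0023 × 12.60 × (30.30 + 17.8) × √13.2 = 0.0023 × 12.60 × 48.10 × 3.6332 = 5.0645 mm/d
Over 7 days: 5.0645 × 7 = 35.452 mm

35.5 mm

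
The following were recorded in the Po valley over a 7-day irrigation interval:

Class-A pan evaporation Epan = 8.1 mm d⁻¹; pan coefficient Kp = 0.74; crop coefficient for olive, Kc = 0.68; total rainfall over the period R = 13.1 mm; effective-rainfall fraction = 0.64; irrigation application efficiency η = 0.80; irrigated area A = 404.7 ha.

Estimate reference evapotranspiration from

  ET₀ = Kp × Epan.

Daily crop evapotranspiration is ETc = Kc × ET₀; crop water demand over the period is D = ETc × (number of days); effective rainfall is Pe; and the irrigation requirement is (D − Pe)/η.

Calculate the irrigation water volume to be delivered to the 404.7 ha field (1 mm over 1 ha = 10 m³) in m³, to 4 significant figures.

ET₀ = 0.74 × 8.1 = 5.9940 mm/d
ETc = Kc × ET₀ = 0.68 × 5.9940 = 4.0759 mm/d
Crop demand D = ETc × 7 d = 4.0759 × 7 = 28.531 mm
Pe = 0.64 × 13.1 = 8.384 mm
D − Pe = 28.531 − 8.384 = 20.147 mm
Gross irrigation = 20.147 / 0.80 = 25.184 mm
Volume = 25.184 mm × 404.7 ha × 10 = 101919.6 m³

101900 m³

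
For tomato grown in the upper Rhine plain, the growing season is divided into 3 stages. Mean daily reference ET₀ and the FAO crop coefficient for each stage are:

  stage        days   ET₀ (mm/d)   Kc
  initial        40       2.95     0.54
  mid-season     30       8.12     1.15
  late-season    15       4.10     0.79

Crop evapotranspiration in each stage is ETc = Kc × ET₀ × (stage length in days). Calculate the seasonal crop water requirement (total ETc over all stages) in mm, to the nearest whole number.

initial: 0.54 × 2.95 × 40 = 63.72 mm
mid-season: 1.15 × 8.12 × 30 = 280.14 mm
late-season: 0.79 × 4.10 × 15 = 48.59 mm
Seasonal total = 392.45 mm

392 mm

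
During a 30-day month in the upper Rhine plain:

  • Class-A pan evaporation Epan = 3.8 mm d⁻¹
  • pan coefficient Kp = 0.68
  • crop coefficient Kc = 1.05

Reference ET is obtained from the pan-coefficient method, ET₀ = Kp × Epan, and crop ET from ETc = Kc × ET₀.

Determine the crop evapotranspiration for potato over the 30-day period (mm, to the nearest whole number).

81 mm

ET₀ = 0.68 × 3.8 = 2.5840 mm/d
ETc = Kc × ET₀ = 1.05 × 2.5840 = 2.7132 mm/d
Over 30 days: 2.7132 × 30 = 81.396 mm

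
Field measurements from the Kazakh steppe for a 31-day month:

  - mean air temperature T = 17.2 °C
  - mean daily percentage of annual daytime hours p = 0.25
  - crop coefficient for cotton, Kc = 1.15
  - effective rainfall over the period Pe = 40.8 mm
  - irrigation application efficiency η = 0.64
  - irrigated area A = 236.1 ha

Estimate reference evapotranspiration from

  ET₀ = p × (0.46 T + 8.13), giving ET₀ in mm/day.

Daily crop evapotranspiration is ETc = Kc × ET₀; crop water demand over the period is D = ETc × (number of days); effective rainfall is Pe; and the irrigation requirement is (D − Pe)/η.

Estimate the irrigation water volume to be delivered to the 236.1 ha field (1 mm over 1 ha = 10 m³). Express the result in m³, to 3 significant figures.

377000 m³

ET₀ = 0.25 × (0.46 × 17.2 + 8.13) = 0.25 × 16.042 = 4.0105 mm/d
ETc = Kc × ET₀ = 1.15 × 4.0105 = 4.6121 mm/d
Crop demand D = ETc × 31 d = 4.6121 × 31 = 142.975 mm
D − Pe = 142.975 − 40.8 = 102.175 mm
Gross irrigation = 102.175 / 0.64 = 159.648 mm
Volume = 159.648 mm × 236.1 ha × 10 = 376928.9 m³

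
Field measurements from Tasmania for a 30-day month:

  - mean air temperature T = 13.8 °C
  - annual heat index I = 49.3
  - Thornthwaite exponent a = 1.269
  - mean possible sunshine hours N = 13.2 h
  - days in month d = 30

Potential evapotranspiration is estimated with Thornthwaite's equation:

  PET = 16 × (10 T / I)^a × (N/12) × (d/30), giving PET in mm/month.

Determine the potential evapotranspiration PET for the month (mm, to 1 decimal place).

65.0 mm

10T/I = 10 × 13.8 / 49.3 = 2.7992
(10T/I)^a = 2.7992^1.269 = 3.6922
Uncorrected PET = 16 × 3.6922 = 59.075 mm
Correction = (N/12)(d/30) = (13.2/12)(30/30) = 1.1000
PET = 59.075 × 1.1000 = 64.983 mm/month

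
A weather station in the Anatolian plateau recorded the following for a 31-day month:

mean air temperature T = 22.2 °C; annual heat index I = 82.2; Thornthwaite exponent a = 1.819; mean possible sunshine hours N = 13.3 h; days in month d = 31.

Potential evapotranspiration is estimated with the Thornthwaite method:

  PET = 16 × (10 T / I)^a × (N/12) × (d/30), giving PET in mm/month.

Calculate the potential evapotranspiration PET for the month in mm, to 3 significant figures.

10T/I = 10 × 22.2 / 82.2 = 2.7007
(10T/I)^a = 2.7007^1.819 = 6.0933
Uncorrected PET = 16 × 6.0933 = 97.493 mm
Correction = (N/12)(d/30) = (13.3/12)(31/30) = 1.1453
PET = 97.493 × 1.1453 = 111.659 mm/month

112 mm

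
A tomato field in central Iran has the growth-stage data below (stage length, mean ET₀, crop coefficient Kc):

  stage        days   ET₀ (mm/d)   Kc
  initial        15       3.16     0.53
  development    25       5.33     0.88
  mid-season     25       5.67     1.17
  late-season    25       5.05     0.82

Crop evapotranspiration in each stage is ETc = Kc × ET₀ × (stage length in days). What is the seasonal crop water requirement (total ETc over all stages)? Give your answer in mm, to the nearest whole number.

412 mm

initial: 0.53 × 3.16 × 15 = 25.12 mm
development: 0.88 × 5.33 × 25 = 117.26 mm
mid-season: 1.17 × 5.67 × 25 = 165.85 mm
late-season: 0.82 × 5.05 × 25 = 103.53 mm
Seasonal total = 411.76 mm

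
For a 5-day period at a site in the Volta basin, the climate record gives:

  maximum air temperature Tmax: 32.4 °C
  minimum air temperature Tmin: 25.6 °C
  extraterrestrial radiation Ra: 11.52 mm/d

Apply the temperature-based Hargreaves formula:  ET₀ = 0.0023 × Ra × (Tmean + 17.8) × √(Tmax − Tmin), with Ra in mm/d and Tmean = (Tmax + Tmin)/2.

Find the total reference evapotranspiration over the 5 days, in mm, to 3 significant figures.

Tmean = (32.4 + 25.6)/2 = 29.00 °C
ET₀ = 0.0023 × 11.52 × (29.00 + 17.8) × √6.8 = 0.0023 × 11.52 × 46.80 × 2.6077 = 3.2336 mm/d
Over 5 days: 3.2336 × 5 = 16.168 mm

16.2 mm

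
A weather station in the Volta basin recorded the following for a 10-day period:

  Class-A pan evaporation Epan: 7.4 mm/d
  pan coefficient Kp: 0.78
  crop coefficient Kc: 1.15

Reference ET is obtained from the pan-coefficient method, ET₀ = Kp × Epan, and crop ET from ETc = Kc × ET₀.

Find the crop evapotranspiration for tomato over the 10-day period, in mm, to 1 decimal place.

ET₀ = 0.78 × 7.4 = 5.7720 mm/d
ETc = Kc × ET₀ = 1.15 × 5.7720 = 6.6378 mm/d
Over 10 days: 6.6378 × 10 = 66.378 mm

66.4 mm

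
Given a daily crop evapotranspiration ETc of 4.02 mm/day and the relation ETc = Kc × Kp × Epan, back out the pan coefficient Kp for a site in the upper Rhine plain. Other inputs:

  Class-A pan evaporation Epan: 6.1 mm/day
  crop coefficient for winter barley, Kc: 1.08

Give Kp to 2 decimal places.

0.61

ETc = Kc × Kp × Epan  ⇒  Kp = ETc / (Kc × Epan)
Kp = 4.02 / (1.08 × 6.1) = 4.02 / 6.588 = 0.6102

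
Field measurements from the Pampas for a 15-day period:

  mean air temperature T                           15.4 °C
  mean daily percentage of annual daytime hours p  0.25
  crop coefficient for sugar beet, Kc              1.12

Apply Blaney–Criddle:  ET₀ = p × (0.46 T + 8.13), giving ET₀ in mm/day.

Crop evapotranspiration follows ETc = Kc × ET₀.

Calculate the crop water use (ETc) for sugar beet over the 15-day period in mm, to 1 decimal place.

63.9 mm

ET₀ = 0.25 × (0.46 × 15.4 + 8.13) = 0.25 × 15.214 = 3.8035 mm/d
ETc = Kc × ET₀ = 1.12 × 3.8035 = 4.2599 mm/d
Over 15 days: 4.2599 × 15 = 63.899 mm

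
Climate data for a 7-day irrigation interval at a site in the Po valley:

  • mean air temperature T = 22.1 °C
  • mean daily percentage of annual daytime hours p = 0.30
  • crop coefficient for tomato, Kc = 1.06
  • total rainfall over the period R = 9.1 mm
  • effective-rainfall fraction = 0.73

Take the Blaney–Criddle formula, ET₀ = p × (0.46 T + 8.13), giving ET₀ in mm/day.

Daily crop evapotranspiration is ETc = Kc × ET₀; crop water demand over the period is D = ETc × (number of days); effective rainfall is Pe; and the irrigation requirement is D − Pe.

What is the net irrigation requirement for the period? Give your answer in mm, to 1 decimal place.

ET₀ = 0.30 × (0.46 × 22.1 + 8.13) = 0.30 × 18.296 = 5.4888 mm/d
ETc = Kc × ET₀ = 1.06 × 5.4888 = 5.8181 mm/d
Crop demand D = ETc × 7 d = 5.8181 × 7 = 40.727 mm
Pe = 0.73 × 9.1 = 6.643 mm
D − Pe = 40.727 − 6.643 = 34.084 mm

34.1 mm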